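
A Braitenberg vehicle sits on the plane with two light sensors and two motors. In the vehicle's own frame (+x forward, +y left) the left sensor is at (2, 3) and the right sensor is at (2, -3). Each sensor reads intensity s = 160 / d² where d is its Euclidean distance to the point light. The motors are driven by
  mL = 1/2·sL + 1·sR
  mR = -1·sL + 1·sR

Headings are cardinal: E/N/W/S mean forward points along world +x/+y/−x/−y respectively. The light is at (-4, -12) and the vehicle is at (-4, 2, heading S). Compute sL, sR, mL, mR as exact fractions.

left sensor world pos  = (-1, 0); dL² = 153
right sensor world pos = (-7, 0); dR² = 153
sL = 160/153 = 160/153
sR = 160/153 = 160/153
mL = 1/2·sL + 1·sR = 80/51
mR = -1·sL + 1·sR = 0

160/153 160/153 80/51 0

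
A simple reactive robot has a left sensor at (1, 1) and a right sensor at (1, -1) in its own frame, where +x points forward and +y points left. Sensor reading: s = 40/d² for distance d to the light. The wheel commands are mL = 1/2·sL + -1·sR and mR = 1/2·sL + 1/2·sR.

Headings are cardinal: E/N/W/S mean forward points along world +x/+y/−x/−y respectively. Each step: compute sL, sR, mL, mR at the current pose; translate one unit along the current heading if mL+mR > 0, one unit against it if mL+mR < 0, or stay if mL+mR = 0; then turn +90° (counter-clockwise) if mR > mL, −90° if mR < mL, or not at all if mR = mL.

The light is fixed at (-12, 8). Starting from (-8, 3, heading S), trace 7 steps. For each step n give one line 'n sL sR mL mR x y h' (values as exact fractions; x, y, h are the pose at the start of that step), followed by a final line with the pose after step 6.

0 40/61 8/9 -308/549 424/549 -8 3 S
1 4/5 20/37 -26/185 124/185 -8 2 E
2 40/41 40/61 -420/2501 2040/2501 -7 2 N
3 10/13 5/4 -45/52 105/104 -7 3 W
4 40/61 8/9 -308/549 424/549 -8 3 S
5 4/5 20/37 -26/185 124/185 -8 2 E
6 40/41 40/61 -420/2501 2040/2501 -7 2 N
final -7 3 W

n=0: pose=(-8,3,S); sL=40/61, sR=8/9; mL=-308/549, mR=424/549; mL+mR=116/549 → advance +1; mR−mL=4/3 → turn +1·90°
n=1: pose=(-8,2,E); sL=4/5, sR=20/37; mL=-26/185, mR=124/185; mL+mR=98/185 → advance +1; mR−mL=30/37 → turn +1·90°
n=2: pose=(-7,2,N); sL=40/41, sR=40/61; mL=-420/2501, mR=2040/2501; mL+mR=1620/2501 → advance +1; mR−mL=60/61 → turn +1·90°
n=3: pose=(-7,3,W); sL=10/13, sR=5/4; mL=-45/52, mR=105/104; mL+mR=15/104 → advance +1; mR−mL=15/8 → turn +1·90°
n=4: pose=(-8,3,S); sL=40/61, sR=8/9; mL=-308/549, mR=424/549; mL+mR=116/549 → advance +1; mR−mL=4/3 → turn +1·90°
n=5: pose=(-8,2,E); sL=4/5, sR=20/37; mL=-26/185, mR=124/185; mL+mR=98/185 → advance +1; mR−mL=30/37 → turn +1·90°
n=6: pose=(-7,2,N); sL=40/41, sR=40/61; mL=-420/2501, mR=2040/2501; mL+mR=1620/2501 → advance +1; mR−mL=60/61 → turn +1·90°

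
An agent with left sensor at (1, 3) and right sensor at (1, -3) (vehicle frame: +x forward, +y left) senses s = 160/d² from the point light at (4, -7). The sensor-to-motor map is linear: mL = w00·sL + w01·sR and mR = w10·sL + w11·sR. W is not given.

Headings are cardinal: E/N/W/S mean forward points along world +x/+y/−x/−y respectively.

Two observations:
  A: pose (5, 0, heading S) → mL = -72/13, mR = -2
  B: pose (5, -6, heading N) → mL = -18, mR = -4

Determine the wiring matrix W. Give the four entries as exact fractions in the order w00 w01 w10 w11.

-1/2 -1 0 -1/2

obs A: pose=(5,0,S) → sL=40/13, sR=4, mL=-72/13, mR=-2
obs B: pose=(5,-6,N) → sL=20, sR=8, mL=-18, mR=-4
sensor matrix S = [[40/13, 4], [20, 8]]; det S = -720/13
solve [mL_A; mL_B] = S·[w00; w01] and [mR_A; mR_B] = S·[w10; w11]:
  w00 = -1/2, w01 = -1, w10 = 0, w11 = -1/2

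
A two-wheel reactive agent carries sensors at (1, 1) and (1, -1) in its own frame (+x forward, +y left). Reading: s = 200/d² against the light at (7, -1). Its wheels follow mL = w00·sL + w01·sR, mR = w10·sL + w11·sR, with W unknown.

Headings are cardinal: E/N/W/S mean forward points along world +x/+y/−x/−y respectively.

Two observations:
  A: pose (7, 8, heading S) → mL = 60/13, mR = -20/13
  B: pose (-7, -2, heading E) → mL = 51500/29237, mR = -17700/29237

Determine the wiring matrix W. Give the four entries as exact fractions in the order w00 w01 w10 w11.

obs A: pose=(7,8,S) → sL=40/13, sR=40/13, mL=60/13, mR=-20/13
obs B: pose=(-7,-2,E) → sL=200/169, sR=200/173, mL=51500/29237, mR=-17700/29237
sensor matrix S = [[40/13, 40/13], [200/169, 200/173]]; det S = -32000/380081
solve [mL_A; mL_B] = S·[w00; w01] and [mR_A; mR_B] = S·[w10; w11]:
  w00 = 1, w01 = 1/2, w10 = -1, w11 = 1/2

1 1/2 -1 1/2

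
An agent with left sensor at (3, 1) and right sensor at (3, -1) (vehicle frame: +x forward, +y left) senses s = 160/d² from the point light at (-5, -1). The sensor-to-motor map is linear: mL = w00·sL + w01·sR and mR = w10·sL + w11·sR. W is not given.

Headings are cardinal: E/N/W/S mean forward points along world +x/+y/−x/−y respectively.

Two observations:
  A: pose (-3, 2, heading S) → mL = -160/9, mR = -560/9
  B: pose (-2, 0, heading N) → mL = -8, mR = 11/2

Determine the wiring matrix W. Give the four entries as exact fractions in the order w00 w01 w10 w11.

obs A: pose=(-3,2,S) → sL=160/9, sR=160, mL=-160/9, mR=-560/9
obs B: pose=(-2,0,N) → sL=8, sR=5, mL=-8, mR=11/2
sensor matrix S = [[160/9, 160], [8, 5]]; det S = -10720/9
solve [mL_A; mL_B] = S·[w00; w01] and [mR_A; mR_B] = S·[w10; w11]:
  w00 = -1, w01 = 0, w10 = 1, w11 = -1/2

-1 0 1 -1/2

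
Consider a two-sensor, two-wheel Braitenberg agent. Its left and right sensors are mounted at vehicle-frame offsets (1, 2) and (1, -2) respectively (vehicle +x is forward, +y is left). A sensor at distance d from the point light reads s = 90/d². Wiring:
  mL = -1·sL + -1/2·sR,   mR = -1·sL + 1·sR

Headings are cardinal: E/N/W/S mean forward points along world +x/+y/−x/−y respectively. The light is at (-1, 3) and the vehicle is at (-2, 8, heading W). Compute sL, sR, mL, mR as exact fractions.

90/13 90/53 -5355/689 -3600/689

left sensor world pos  = (-3, 6); dL² = 13
right sensor world pos = (-3, 10); dR² = 53
sL = 90/13 = 90/13
sR = 90/53 = 90/53
mL = -1·sL + -1/2·sR = -5355/689
mR = -1·sL + 1·sR = -3600/689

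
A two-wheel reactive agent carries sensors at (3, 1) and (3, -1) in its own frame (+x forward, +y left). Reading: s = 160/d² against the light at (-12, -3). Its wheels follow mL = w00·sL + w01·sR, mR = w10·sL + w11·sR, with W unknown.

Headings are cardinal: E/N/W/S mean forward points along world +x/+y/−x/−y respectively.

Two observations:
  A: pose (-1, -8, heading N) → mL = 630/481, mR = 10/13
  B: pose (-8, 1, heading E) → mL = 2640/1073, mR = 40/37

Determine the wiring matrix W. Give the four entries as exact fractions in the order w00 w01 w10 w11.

1/2 1/2 1/2 0

obs A: pose=(-1,-8,N) → sL=20/13, sR=40/37, mL=630/481, mR=10/13
obs B: pose=(-8,1,E) → sL=80/37, sR=80/29, mL=2640/1073, mR=40/37
sensor matrix S = [[20/13, 40/37], [80/37, 80/29]]; det S = 984000/516113
solve [mL_A; mL_B] = S·[w00; w01] and [mR_A; mR_B] = S·[w10; w11]:
  w00 = 1/2, w01 = 1/2, w10 = 1/2, w11 = 0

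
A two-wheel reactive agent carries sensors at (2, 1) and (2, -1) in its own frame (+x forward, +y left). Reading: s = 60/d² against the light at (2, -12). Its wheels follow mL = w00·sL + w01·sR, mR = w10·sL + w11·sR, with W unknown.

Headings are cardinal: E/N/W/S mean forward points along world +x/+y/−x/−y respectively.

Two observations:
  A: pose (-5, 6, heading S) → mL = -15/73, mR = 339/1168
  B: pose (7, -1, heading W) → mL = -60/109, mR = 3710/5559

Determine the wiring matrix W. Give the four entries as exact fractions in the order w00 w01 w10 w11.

obs A: pose=(-5,6,S) → sL=15/73, sR=3/16, mL=-15/73, mR=339/1168
obs B: pose=(7,-1,W) → sL=60/109, sR=20/51, mL=-60/109, mR=3710/5559
sensor matrix S = [[15/73, 3/16], [60/109, 20/51]]; det S = -12245/541076
solve [mL_A; mL_B] = S·[w00; w01] and [mR_A; mR_B] = S·[w10; w11]:
  w00 = -1, w01 = 0, w10 = 1/2, w11 = 1

-1 0 1/2 1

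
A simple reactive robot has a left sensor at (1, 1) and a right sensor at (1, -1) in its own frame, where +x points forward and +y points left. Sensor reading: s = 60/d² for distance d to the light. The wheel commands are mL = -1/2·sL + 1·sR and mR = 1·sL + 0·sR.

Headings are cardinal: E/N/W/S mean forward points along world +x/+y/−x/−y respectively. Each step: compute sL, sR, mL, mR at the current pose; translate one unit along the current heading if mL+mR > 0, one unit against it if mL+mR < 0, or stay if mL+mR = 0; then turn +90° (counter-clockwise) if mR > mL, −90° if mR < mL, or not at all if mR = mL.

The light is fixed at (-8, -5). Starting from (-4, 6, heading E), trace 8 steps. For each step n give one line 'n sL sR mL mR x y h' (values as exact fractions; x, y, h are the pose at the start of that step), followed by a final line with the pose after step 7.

0 60/169 12/25 1278/4225 60/169 -4 6 E
1 3/8 1/3 7/48 3/8 -3 6 N
2 60/137 12/37 534/5069 60/137 -3 7 W
3 30/73 6/13 243/949 30/73 -4 7 S
4 60/169 12/25 1278/4225 60/169 -4 6 E
5 3/8 1/3 7/48 3/8 -3 6 N
6 60/137 12/37 534/5069 60/137 -3 7 W
7 30/73 6/13 243/949 30/73 -4 7 S
final -4 6 E

n=0: pose=(-4,6,E); sL=60/169, sR=12/25; mL=1278/4225, mR=60/169; mL+mR=2778/4225 → advance +1; mR−mL=222/4225 → turn +1·90°
n=1: pose=(-3,6,N); sL=3/8, sR=1/3; mL=7/48, mR=3/8; mL+mR=25/48 → advance +1; mR−mL=11/48 → turn +1·90°
n=2: pose=(-3,7,W); sL=60/137, sR=12/37; mL=534/5069, mR=60/137; mL+mR=2754/5069 → advance +1; mR−mL=1686/5069 → turn +1·90°
n=3: pose=(-4,7,S); sL=30/73, sR=6/13; mL=243/949, mR=30/73; mL+mR=633/949 → advance +1; mR−mL=147/949 → turn +1·90°
n=4: pose=(-4,6,E); sL=60/169, sR=12/25; mL=1278/4225, mR=60/169; mL+mR=2778/4225 → advance +1; mR−mL=222/4225 → turn +1·90°
n=5: pose=(-3,6,N); sL=3/8, sR=1/3; mL=7/48, mR=3/8; mL+mR=25/48 → advance +1; mR−mL=11/48 → turn +1·90°
n=6: pose=(-3,7,W); sL=60/137, sR=12/37; mL=534/5069, mR=60/137; mL+mR=2754/5069 → advance +1; mR−mL=1686/5069 → turn +1·90°
n=7: pose=(-4,7,S); sL=30/73, sR=6/13; mL=243/949, mR=30/73; mL+mR=633/949 → advance +1; mR−mL=147/949 → turn +1·90°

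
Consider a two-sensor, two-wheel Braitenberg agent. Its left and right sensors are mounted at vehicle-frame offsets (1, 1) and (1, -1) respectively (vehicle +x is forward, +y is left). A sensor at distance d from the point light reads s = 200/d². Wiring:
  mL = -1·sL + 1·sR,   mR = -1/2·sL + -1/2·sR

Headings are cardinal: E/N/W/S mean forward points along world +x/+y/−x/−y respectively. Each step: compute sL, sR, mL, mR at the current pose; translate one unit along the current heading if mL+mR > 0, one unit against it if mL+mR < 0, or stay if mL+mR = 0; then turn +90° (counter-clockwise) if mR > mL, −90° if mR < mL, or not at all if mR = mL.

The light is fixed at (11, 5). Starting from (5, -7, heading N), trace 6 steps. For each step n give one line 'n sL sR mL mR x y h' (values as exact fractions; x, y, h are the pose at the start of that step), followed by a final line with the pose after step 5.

0 20/17 100/73 240/1241 -1580/1241 5 -7 N
1 200/169 200/221 -800/2873 -3000/2873 5 -8 E
2 25/29 10/13 -35/377 -615/754 4 -8 S
3 200/233 40/37 1920/8621 -8360/8621 4 -7 W
4 20/17 100/73 240/1241 -1580/1241 5 -7 N
5 200/169 200/221 -800/2873 -3000/2873 5 -8 E
final 4 -8 S

n=0: pose=(5,-7,N); sL=20/17, sR=100/73; mL=240/1241, mR=-1580/1241; mL+mR=-1340/1241 → advance -1; mR−mL=-1820/1241 → turn -1·90°
n=1: pose=(5,-8,E); sL=200/169, sR=200/221; mL=-800/2873, mR=-3000/2873; mL+mR=-3800/2873 → advance -1; mR−mL=-2200/2873 → turn -1·90°
n=2: pose=(4,-8,S); sL=25/29, sR=10/13; mL=-35/377, mR=-615/754; mL+mR=-685/754 → advance -1; mR−mL=-545/754 → turn -1·90°
n=3: pose=(4,-7,W); sL=200/233, sR=40/37; mL=1920/8621, mR=-8360/8621; mL+mR=-6440/8621 → advance -1; mR−mL=-10280/8621 → turn -1·90°
n=4: pose=(5,-7,N); sL=20/17, sR=100/73; mL=240/1241, mR=-1580/1241; mL+mR=-1340/1241 → advance -1; mR−mL=-1820/1241 → turn -1·90°
n=5: pose=(5,-8,E); sL=200/169, sR=200/221; mL=-800/2873, mR=-3000/2873; mL+mR=-3800/2873 → advance -1; mR−mL=-2200/2873 → turn -1·90°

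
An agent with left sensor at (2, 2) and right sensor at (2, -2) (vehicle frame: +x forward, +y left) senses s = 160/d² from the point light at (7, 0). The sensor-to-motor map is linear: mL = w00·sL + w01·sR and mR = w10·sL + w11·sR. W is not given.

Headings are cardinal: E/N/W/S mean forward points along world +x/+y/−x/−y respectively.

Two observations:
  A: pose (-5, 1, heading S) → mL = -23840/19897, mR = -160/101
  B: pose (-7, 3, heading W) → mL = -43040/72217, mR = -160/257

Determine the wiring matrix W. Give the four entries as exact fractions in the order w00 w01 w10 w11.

-1/2 -1/2 -1 0

obs A: pose=(-5,1,S) → sL=160/101, sR=160/197, mL=-23840/19897, mR=-160/101
obs B: pose=(-7,3,W) → sL=160/257, sR=160/281, mL=-43040/72217, mR=-160/257
sensor matrix S = [[160/101, 160/197], [160/257, 160/281]]; det S = 569548800/1436901649
solve [mL_A; mL_B] = S·[w00; w01] and [mR_A; mR_B] = S·[w10; w11]:
  w00 = -1/2, w01 = -1/2, w10 = -1, w11 = 0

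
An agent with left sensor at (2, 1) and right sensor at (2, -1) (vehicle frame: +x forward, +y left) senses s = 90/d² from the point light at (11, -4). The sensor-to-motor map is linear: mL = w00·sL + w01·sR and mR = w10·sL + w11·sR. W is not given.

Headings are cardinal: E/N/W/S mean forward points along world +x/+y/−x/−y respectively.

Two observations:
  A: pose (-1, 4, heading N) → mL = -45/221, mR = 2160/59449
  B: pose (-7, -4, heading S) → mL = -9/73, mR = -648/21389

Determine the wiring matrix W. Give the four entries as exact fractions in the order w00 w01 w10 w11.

obs A: pose=(-1,4,N) → sL=90/269, sR=90/221, mL=-45/221, mR=2160/59449
obs B: pose=(-7,-4,S) → sL=90/293, sR=18/73, mL=-9/73, mR=-648/21389
sensor matrix S = [[90/269, 90/221], [90/293, 18/73]]; det S = -54159840/1271554661
solve [mL_A; mL_B] = S·[w00; w01] and [mR_A; mR_B] = S·[w10; w11]:
  w00 = 0, w01 = -1/2, w10 = -1/2, w11 = 1/2

0 -1/2 -1/2 1/2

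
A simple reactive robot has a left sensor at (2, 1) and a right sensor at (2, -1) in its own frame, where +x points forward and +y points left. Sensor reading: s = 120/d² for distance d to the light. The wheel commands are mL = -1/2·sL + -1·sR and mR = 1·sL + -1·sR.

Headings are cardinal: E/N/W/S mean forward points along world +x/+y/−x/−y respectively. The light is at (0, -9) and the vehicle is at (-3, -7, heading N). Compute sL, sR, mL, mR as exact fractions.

15/4 6 -63/8 -9/4

left sensor world pos  = (-4, -5); dL² = 32
right sensor world pos = (-2, -5); dR² = 20
sL = 120/32 = 15/4
sR = 120/20 = 6
mL = -1/2·sL + -1·sR = -63/8
mR = 1·sL + -1·sR = -9/4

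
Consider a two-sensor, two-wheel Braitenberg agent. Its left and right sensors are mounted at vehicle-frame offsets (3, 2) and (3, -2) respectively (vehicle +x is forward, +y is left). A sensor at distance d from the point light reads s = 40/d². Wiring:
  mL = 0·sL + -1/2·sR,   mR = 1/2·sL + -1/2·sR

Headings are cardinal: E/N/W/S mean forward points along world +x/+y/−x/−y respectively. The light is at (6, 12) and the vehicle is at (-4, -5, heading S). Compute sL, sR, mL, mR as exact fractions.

left sensor world pos  = (-2, -8); dL² = 464
right sensor world pos = (-6, -8); dR² = 544
sL = 40/464 = 5/58
sR = 40/544 = 5/68
mL = 0·sL + -1/2·sR = -5/136
mR = 1/2·sL + -1/2·sR = 25/3944

5/58 5/68 -5/136 25/3944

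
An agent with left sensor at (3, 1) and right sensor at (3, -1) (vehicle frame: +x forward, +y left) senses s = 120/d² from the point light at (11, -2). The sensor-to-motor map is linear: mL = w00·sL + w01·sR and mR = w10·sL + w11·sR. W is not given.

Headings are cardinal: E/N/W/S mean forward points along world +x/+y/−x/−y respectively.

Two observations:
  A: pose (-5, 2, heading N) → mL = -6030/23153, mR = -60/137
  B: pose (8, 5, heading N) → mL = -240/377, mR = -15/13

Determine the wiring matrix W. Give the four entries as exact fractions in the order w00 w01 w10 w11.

1/2 -1 0 -1

obs A: pose=(-5,2,N) → sL=60/169, sR=60/137, mL=-6030/23153, mR=-60/137
obs B: pose=(8,5,N) → sL=30/29, sR=15/13, mL=-240/377, mR=-15/13
sensor matrix S = [[60/169, 60/137], [30/29, 15/13]]; det S = -378900/8728681
solve [mL_A; mL_B] = S·[w00; w01] and [mR_A; mR_B] = S·[w10; w11]:
  w00 = 1/2, w01 = -1, w10 = 0, w11 = -1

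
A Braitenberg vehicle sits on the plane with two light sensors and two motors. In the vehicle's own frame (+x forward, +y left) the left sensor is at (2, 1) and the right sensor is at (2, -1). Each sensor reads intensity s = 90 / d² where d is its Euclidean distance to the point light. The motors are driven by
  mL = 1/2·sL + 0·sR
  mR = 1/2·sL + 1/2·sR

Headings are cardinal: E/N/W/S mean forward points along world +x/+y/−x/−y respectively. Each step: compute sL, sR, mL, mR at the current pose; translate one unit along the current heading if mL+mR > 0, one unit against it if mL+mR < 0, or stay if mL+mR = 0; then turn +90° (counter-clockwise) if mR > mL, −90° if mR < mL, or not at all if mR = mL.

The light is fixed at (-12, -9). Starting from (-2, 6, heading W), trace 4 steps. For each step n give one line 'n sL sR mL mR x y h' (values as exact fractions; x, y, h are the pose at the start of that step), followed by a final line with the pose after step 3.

n=0: pose=(-2,6,W); sL=9/26, sR=9/32; mL=9/52, mR=261/832; mL+mR=405/832 → advance +1; mR−mL=9/64 → turn +1·90°
n=1: pose=(-3,6,S); sL=90/269, sR=90/233; mL=45/269, mR=22590/62677; mL+mR=33075/62677 → advance +1; mR−mL=45/233 → turn +1·90°
n=2: pose=(-3,5,E); sL=45/173, sR=9/29; mL=45/346, mR=1431/5017; mL+mR=4167/10034 → advance +1; mR−mL=9/58 → turn +1·90°
n=3: pose=(-2,5,N); sL=90/337, sR=90/377; mL=45/337, mR=32130/127049; mL+mR=49095/127049 → advance +1; mR−mL=45/377 → turn +1·90°

0 9/26 9/32 9/52 261/832 -2 6 W
1 90/269 90/233 45/269 22590/62677 -3 6 S
2 45/173 9/29 45/346 1431/5017 -3 5 E
3 90/337 90/377 45/337 32130/127049 -2 5 N
final -2 6 W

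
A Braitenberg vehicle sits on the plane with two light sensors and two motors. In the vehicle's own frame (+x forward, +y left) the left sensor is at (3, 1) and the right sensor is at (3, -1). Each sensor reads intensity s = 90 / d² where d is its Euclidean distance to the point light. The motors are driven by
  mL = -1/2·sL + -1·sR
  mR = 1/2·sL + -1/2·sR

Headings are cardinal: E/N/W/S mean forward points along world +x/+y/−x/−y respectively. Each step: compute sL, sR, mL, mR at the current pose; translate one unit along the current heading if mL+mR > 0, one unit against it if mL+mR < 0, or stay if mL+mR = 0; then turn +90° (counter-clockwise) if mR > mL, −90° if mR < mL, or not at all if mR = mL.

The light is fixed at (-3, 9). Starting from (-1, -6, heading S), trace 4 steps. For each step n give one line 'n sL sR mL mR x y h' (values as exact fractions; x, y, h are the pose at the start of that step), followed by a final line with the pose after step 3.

0 10/37 18/65 -991/2405 -8/2405 -1 -6 S
1 45/97 9/25 -2871/4850 126/2425 -1 -5 E
2 90/121 18/25 -3303/3025 36/3025 -2 -5 N
3 9/26 9/20 -81/130 -27/520 -2 -6 W
final -1 -6 S

n=0: pose=(-1,-6,S); sL=10/37, sR=18/65; mL=-991/2405, mR=-8/2405; mL+mR=-27/65 → advance -1; mR−mL=983/2405 → turn +1·90°
n=1: pose=(-1,-5,E); sL=45/97, sR=9/25; mL=-2871/4850, mR=126/2425; mL+mR=-27/50 → advance -1; mR−mL=3123/4850 → turn +1·90°
n=2: pose=(-2,-5,N); sL=90/121, sR=18/25; mL=-3303/3025, mR=36/3025; mL+mR=-27/25 → advance -1; mR−mL=3339/3025 → turn +1·90°
n=3: pose=(-2,-6,W); sL=9/26, sR=9/20; mL=-81/130, mR=-27/520; mL+mR=-27/40 → advance -1; mR−mL=297/520 → turn +1·90°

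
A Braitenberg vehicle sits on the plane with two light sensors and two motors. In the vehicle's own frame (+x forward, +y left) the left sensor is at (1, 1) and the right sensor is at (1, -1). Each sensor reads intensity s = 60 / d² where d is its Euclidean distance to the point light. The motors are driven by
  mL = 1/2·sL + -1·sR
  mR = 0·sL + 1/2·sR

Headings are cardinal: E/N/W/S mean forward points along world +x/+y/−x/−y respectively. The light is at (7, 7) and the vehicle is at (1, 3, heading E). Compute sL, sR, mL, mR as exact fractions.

30/17 6/5 -27/85 3/5

left sensor world pos  = (2, 4); dL² = 34
right sensor world pos = (2, 2); dR² = 50
sL = 60/34 = 30/17
sR = 60/50 = 6/5
mL = 1/2·sL + -1·sR = -27/85
mR = 0·sL + 1/2·sR = 3/5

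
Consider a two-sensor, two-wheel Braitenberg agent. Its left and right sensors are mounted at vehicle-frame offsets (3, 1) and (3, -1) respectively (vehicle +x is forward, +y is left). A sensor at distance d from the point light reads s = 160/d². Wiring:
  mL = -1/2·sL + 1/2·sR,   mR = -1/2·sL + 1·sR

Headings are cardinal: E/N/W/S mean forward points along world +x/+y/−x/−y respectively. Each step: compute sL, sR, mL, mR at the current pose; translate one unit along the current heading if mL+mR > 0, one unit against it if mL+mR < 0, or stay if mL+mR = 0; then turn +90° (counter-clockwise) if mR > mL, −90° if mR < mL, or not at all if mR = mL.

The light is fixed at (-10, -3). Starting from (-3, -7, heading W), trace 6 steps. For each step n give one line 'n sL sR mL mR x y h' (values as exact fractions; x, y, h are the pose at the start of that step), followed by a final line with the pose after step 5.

0 160/41 32/5 256/205 912/205 -3 -7 W
1 80/49 80/37 480/1813 2440/1813 -4 -7 S
2 160/97 160/117 -1600/11349 6160/11349 -4 -8 E
3 4 40/17 -14/17 6/17 -3 -8 N
4 32/13 160/41 384/533 1424/533 -3 -9 W
5 16/13 80/53 96/689 616/689 -4 -9 S
final -4 -10 E

n=0: pose=(-3,-7,W); sL=160/41, sR=32/5; mL=256/205, mR=912/205; mL+mR=1168/205 → advance +1; mR−mL=16/5 → turn +1·90°
n=1: pose=(-4,-7,S); sL=80/49, sR=80/37; mL=480/1813, mR=2440/1813; mL+mR=2920/1813 → advance +1; mR−mL=40/37 → turn +1·90°
n=2: pose=(-4,-8,E); sL=160/97, sR=160/117; mL=-1600/11349, mR=6160/11349; mL+mR=1520/3783 → advance +1; mR−mL=80/117 → turn +1·90°
n=3: pose=(-3,-8,N); sL=4, sR=40/17; mL=-14/17, mR=6/17; mL+mR=-8/17 → advance -1; mR−mL=20/17 → turn +1·90°
n=4: pose=(-3,-9,W); sL=32/13, sR=160/41; mL=384/533, mR=1424/533; mL+mR=1808/533 → advance +1; mR−mL=80/41 → turn +1·90°
n=5: pose=(-4,-9,S); sL=16/13, sR=80/53; mL=96/689, mR=616/689; mL+mR=712/689 → advance +1; mR−mL=40/53 → turn +1·90°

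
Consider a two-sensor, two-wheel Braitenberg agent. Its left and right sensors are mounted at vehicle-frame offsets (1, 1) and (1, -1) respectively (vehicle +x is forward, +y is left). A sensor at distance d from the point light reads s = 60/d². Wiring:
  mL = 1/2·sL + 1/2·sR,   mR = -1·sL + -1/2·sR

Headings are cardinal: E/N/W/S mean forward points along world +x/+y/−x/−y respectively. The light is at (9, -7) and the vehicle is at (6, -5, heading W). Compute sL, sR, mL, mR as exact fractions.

60/17 12/5 252/85 -402/85

left sensor world pos  = (5, -6); dL² = 17
right sensor world pos = (5, -4); dR² = 25
sL = 60/17 = 60/17
sR = 60/25 = 12/5
mL = 1/2·sL + 1/2·sR = 252/85
mR = -1·sL + -1/2·sR = -402/85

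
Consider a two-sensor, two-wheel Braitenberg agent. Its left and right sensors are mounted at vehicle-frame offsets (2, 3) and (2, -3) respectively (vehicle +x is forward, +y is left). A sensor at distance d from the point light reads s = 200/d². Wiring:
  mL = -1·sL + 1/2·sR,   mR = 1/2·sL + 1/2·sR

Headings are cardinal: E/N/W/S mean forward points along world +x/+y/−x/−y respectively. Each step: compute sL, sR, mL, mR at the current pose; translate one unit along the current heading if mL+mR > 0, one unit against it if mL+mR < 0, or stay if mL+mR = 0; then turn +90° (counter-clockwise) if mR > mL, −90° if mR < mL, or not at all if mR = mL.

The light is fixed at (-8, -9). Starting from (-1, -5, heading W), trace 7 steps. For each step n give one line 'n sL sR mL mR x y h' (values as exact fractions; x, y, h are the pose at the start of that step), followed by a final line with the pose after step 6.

n=0: pose=(-1,-5,W); sL=100/13, sR=100/37; mL=-3050/481, mR=2500/481; mL+mR=-550/481 → advance -1; mR−mL=150/13 → turn +1·90°
n=1: pose=(0,-5,S); sL=8/5, sR=200/29; mL=268/145, mR=616/145; mL+mR=884/145 → advance +1; mR−mL=12/5 → turn +1·90°
n=2: pose=(0,-6,E); sL=25/17, sR=2; mL=-8/17, mR=59/34; mL+mR=43/34 → advance +1; mR−mL=75/34 → turn +1·90°
n=3: pose=(1,-6,N); sL=200/61, sR=200/169; mL=-27700/10309, mR=23000/10309; mL+mR=-4700/10309 → advance -1; mR−mL=300/61 → turn +1·90°
n=4: pose=(1,-7,W); sL=4, sR=100/37; mL=-98/37, mR=124/37; mL+mR=26/37 → advance +1; mR−mL=6 → turn +1·90°
n=5: pose=(0,-7,S); sL=200/121, sR=8; mL=284/121, mR=584/121; mL+mR=868/121 → advance +1; mR−mL=300/121 → turn +1·90°
n=6: pose=(0,-8,E); sL=50/29, sR=25/13; mL=-575/754, mR=1375/754; mL+mR=400/377 → advance +1; mR−mL=75/29 → turn +1·90°

0 100/13 100/37 -3050/481 2500/481 -1 -5 W
1 8/5 200/29 268/145 616/145 0 -5 S
2 25/17 2 -8/17 59/34 0 -6 E
3 200/61 200/169 -27700/10309 23000/10309 1 -6 N
4 4 100/37 -98/37 124/37 1 -7 W
5 200/121 8 284/121 584/121 0 -7 S
6 50/29 25/13 -575/754 1375/754 0 -8 E
final 1 -8 N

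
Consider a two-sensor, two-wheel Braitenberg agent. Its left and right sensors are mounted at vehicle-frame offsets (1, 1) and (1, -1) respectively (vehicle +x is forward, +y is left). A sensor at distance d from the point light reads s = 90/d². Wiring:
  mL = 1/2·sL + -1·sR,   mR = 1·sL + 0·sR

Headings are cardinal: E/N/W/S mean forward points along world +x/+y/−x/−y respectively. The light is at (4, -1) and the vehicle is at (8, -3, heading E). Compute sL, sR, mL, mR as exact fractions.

45/13 45/17 -405/442 45/13

left sensor world pos  = (9, -2); dL² = 26
right sensor world pos = (9, -4); dR² = 34
sL = 90/26 = 45/13
sR = 90/34 = 45/17
mL = 1/2·sL + -1·sR = -405/442
mR = 1·sL + 0·sR = 45/13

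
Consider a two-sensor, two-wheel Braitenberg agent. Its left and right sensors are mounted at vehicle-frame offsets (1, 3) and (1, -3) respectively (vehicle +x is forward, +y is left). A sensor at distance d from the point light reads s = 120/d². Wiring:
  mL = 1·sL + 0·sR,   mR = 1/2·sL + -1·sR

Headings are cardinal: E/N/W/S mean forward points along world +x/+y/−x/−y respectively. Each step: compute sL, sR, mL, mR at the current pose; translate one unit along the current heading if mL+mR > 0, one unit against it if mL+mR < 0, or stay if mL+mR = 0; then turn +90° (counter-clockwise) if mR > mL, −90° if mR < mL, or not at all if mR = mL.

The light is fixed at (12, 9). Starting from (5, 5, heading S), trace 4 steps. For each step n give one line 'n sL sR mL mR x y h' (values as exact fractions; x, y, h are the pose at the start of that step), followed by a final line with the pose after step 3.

n=0: pose=(5,5,S); sL=120/41, sR=24/25; mL=120/41, mR=516/1025; mL+mR=3516/1025 → advance +1; mR−mL=-2484/1025 → turn -1·90°
n=1: pose=(5,4,W); sL=15/16, sR=30/17; mL=15/16, mR=-705/544; mL+mR=-195/544 → advance -1; mR−mL=-1215/544 → turn -1·90°
n=2: pose=(6,4,N); sL=120/97, sR=24/5; mL=120/97, mR=-2028/485; mL+mR=-1428/485 → advance -1; mR−mL=-2628/485 → turn -1·90°
n=3: pose=(6,3,E); sL=60/17, sR=60/53; mL=60/17, mR=570/901; mL+mR=3750/901 → advance +1; mR−mL=-2610/901 → turn -1·90°

0 120/41 24/25 120/41 516/1025 5 5 S
1 15/16 30/17 15/16 -705/544 5 4 W
2 120/97 24/5 120/97 -2028/485 6 4 N
3 60/17 60/53 60/17 570/901 6 3 E
final 7 3 S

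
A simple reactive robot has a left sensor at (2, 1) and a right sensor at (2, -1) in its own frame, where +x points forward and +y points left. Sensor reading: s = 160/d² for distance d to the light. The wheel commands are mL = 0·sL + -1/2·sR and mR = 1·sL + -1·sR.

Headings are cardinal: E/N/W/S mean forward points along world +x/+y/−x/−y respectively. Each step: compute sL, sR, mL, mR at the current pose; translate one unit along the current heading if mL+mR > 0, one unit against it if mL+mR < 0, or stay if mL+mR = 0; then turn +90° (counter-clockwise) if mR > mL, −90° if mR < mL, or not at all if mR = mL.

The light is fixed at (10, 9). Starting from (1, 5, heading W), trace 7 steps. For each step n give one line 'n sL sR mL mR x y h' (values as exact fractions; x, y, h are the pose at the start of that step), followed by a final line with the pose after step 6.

n=0: pose=(1,5,W); sL=80/73, sR=16/13; mL=-8/13, mR=-128/949; mL+mR=-712/949 → advance -1; mR−mL=456/949 → turn +1·90°
n=1: pose=(2,5,S); sL=32/17, sR=160/117; mL=-80/117, mR=1024/1989; mL+mR=-112/663 → advance -1; mR−mL=2384/1989 → turn +1·90°
n=2: pose=(2,6,E); sL=4, sR=40/13; mL=-20/13, mR=12/13; mL+mR=-8/13 → advance -1; mR−mL=32/13 → turn +1·90°
n=3: pose=(1,6,N); sL=160/101, sR=32/13; mL=-16/13, mR=-1152/1313; mL+mR=-2768/1313 → advance -1; mR−mL=464/1313 → turn +1·90°
n=4: pose=(1,5,W); sL=80/73, sR=16/13; mL=-8/13, mR=-128/949; mL+mR=-712/949 → advance -1; mR−mL=456/949 → turn +1·90°
n=5: pose=(2,5,S); sL=32/17, sR=160/117; mL=-80/117, mR=1024/1989; mL+mR=-112/663 → advance -1; mR−mL=2384/1989 → turn +1·90°
n=6: pose=(2,6,E); sL=4, sR=40/13; mL=-20/13, mR=12/13; mL+mR=-8/13 → advance -1; mR−mL=32/13 → turn +1·90°

0 80/73 16/13 -8/13 -128/949 1 5 W
1 32/17 160/117 -80/117 1024/1989 2 5 S
2 4 40/13 -20/13 12/13 2 6 E
3 160/101 32/13 -16/13 -1152/1313 1 6 N
4 80/73 16/13 -8/13 -128/949 1 5 W
5 32/17 160/117 -80/117 1024/1989 2 5 S
6 4 40/13 -20/13 12/13 2 6 E
final 1 6 N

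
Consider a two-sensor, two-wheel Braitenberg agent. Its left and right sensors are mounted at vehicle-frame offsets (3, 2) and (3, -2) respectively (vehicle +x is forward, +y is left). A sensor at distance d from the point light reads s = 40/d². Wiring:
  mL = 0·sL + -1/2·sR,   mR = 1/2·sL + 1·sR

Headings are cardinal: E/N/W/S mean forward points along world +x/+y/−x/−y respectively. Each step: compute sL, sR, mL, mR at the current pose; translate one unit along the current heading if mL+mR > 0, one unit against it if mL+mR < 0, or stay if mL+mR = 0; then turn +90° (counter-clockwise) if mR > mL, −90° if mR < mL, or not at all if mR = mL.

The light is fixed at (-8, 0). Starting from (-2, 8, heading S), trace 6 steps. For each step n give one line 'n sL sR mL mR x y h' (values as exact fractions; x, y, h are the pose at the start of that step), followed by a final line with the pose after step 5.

n=0: pose=(-2,8,S); sL=40/89, sR=40/41; mL=-20/41, mR=4380/3649; mL+mR=2600/3649 → advance +1; mR−mL=6160/3649 → turn +1·90°
n=1: pose=(-2,7,E); sL=20/81, sR=20/53; mL=-10/53, mR=2150/4293; mL+mR=1340/4293 → advance +1; mR−mL=2960/4293 → turn +1·90°
n=2: pose=(-1,7,N); sL=8/25, sR=40/181; mL=-20/181, mR=1724/4525; mL+mR=1224/4525 → advance +1; mR−mL=2224/4525 → turn +1·90°
n=3: pose=(-1,8,W); sL=10/13, sR=10/29; mL=-5/29, mR=275/377; mL+mR=210/377 → advance +1; mR−mL=340/377 → turn +1·90°
n=4: pose=(-2,8,S); sL=40/89, sR=40/41; mL=-20/41, mR=4380/3649; mL+mR=2600/3649 → advance +1; mR−mL=6160/3649 → turn +1·90°
n=5: pose=(-2,7,E); sL=20/81, sR=20/53; mL=-10/53, mR=2150/4293; mL+mR=1340/4293 → advance +1; mR−mL=2960/4293 → turn +1·90°

0 40/89 40/41 -20/41 4380/3649 -2 8 S
1 20/81 20/53 -10/53 2150/4293 -2 7 E
2 8/25 40/181 -20/181 1724/4525 -1 7 N
3 10/13 10/29 -5/29 275/377 -1 8 W
4 40/89 40/41 -20/41 4380/3649 -2 8 S
5 20/81 20/53 -10/53 2150/4293 -2 7 E
final -1 7 N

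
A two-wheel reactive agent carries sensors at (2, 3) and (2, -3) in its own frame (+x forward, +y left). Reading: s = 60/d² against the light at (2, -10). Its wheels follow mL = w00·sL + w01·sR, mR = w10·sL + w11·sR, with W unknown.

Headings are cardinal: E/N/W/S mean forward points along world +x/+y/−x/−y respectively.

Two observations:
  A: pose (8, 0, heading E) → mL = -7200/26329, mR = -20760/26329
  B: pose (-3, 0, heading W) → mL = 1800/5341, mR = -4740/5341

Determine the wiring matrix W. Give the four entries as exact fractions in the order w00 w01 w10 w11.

obs A: pose=(8,0,E) → sL=60/233, sR=60/113, mL=-7200/26329, mR=-20760/26329
obs B: pose=(-3,0,W) → sL=30/49, sR=30/109, mL=1800/5341, mR=-4740/5341
sensor matrix S = [[60/233, 60/113], [30/49, 30/109]]; det S = -35748000/140623189
solve [mL_A; mL_B] = S·[w00; w01] and [mR_A; mR_B] = S·[w10; w11]:
  w00 = 1, w01 = -1, w10 = -1, w11 = -1

1 -1 -1 -1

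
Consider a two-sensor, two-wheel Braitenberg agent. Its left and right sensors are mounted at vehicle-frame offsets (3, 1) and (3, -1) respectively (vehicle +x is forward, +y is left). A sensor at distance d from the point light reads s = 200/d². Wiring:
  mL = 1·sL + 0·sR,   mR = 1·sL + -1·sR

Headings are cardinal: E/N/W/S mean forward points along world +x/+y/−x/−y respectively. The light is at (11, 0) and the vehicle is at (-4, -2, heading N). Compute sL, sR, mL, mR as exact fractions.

left sensor world pos  = (-5, 1); dL² = 257
right sensor world pos = (-3, 1); dR² = 197
sL = 200/257 = 200/257
sR = 200/197 = 200/197
mL = 1·sL + 0·sR = 200/257
mR = 1·sL + -1·sR = -12000/50629

200/257 200/197 200/257 -12000/50629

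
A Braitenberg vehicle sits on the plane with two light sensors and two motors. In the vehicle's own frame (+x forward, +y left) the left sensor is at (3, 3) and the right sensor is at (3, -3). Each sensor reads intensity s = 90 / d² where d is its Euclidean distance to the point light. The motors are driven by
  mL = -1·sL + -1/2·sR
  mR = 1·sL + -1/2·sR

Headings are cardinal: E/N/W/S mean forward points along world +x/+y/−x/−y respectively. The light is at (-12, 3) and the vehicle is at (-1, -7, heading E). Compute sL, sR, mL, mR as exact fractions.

left sensor world pos  = (2, -4); dL² = 245
right sensor world pos = (2, -10); dR² = 365
sL = 90/245 = 18/49
sR = 90/365 = 18/73
mL = -1·sL + -1/2·sR = -1755/3577
mR = 1·sL + -1/2·sR = 873/3577

18/49 18/73 -1755/3577 873/3577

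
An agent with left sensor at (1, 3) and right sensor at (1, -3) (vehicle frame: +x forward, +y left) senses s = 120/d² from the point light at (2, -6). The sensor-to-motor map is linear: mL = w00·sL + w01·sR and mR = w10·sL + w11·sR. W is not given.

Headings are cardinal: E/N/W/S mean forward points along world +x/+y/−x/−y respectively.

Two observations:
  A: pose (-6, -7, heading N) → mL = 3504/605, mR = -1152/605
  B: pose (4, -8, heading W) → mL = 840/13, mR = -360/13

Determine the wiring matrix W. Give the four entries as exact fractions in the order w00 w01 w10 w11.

obs A: pose=(-6,-7,N) → sL=120/121, sR=24/5, mL=3504/605, mR=-1152/605
obs B: pose=(4,-8,W) → sL=60/13, sR=60, mL=840/13, mR=-360/13
sensor matrix S = [[120/121, 24/5], [60/13, 60]]; det S = 58752/1573
solve [mL_A; mL_B] = S·[w00; w01] and [mR_A; mR_B] = S·[w10; w11]:
  w00 = 1, w01 = 1, w10 = 1/2, w11 = -1/2

1 1 1/2 -1/2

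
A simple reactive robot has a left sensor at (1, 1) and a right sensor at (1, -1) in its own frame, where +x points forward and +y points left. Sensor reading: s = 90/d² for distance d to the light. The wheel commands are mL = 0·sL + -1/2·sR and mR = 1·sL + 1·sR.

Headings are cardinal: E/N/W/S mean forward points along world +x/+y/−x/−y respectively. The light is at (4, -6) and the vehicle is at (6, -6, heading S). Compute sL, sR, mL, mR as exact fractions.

left sensor world pos  = (7, -7); dL² = 10
right sensor world pos = (5, -7); dR² = 2
sL = 90/10 = 9
sR = 90/2 = 45
mL = 0·sL + -1/2·sR = -45/2
mR = 1·sL + 1·sR = 54

9 45 -45/2 54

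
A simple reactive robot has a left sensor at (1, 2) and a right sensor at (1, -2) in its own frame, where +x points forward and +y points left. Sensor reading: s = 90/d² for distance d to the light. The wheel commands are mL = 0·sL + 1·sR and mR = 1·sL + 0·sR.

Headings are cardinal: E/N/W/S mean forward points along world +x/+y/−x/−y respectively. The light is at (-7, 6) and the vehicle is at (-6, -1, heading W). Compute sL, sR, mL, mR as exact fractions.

left sensor world pos  = (-7, -3); dL² = 81
right sensor world pos = (-7, 1); dR² = 25
sL = 90/81 = 10/9
sR = 90/25 = 18/5
mL = 0·sL + 1·sR = 18/5
mR = 1·sL + 0·sR = 10/9

10/9 18/5 18/5 10/9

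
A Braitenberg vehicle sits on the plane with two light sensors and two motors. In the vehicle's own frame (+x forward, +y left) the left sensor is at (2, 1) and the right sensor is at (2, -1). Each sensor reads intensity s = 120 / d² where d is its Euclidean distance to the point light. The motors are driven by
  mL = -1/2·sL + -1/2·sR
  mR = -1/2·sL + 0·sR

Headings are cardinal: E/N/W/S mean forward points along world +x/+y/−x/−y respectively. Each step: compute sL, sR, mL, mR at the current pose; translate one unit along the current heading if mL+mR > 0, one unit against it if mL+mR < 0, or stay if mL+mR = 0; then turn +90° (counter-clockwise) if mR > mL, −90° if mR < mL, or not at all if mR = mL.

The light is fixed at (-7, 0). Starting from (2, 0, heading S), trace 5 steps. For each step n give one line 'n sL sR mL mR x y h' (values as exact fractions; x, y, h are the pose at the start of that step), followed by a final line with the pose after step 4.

n=0: pose=(2,0,S); sL=15/13, sR=30/17; mL=-645/442, mR=-15/26; mL+mR=-450/221 → advance -1; mR−mL=15/17 → turn +1·90°
n=1: pose=(2,1,E); sL=24/25, sR=120/121; mL=-2952/3025, mR=-12/25; mL+mR=-4404/3025 → advance -1; mR−mL=60/121 → turn +1·90°
n=2: pose=(1,1,N); sL=60/29, sR=4/3; mL=-148/87, mR=-30/29; mL+mR=-238/87 → advance -1; mR−mL=2/3 → turn +1·90°
n=3: pose=(1,0,W); sL=120/37, sR=120/37; mL=-120/37, mR=-60/37; mL+mR=-180/37 → advance -1; mR−mL=60/37 → turn +1·90°
n=4: pose=(2,0,S); sL=15/13, sR=30/17; mL=-645/442, mR=-15/26; mL+mR=-450/221 → advance -1; mR−mL=15/17 → turn +1·90°

0 15/13 30/17 -645/442 -15/26 2 0 S
1 24/25 120/121 -2952/3025 -12/25 2 1 E
2 60/29 4/3 -148/87 -30/29 1 1 N
3 120/37 120/37 -120/37 -60/37 1 0 W
4 15/13 30/17 -645/442 -15/26 2 0 S
final 2 1 E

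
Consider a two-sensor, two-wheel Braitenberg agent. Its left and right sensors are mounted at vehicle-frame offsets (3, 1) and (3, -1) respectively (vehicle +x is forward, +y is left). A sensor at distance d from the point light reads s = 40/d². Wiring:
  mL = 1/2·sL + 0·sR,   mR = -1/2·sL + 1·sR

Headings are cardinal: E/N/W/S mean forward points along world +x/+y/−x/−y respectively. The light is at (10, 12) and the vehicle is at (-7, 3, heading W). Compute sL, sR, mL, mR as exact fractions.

left sensor world pos  = (-10, 2); dL² = 500
right sensor world pos = (-10, 4); dR² = 464
sL = 40/500 = 2/25
sR = 40/464 = 5/58
mL = 1/2·sL + 0·sR = 1/25
mR = -1/2·sL + 1·sR = 67/1450

2/25 5/58 1/25 67/1450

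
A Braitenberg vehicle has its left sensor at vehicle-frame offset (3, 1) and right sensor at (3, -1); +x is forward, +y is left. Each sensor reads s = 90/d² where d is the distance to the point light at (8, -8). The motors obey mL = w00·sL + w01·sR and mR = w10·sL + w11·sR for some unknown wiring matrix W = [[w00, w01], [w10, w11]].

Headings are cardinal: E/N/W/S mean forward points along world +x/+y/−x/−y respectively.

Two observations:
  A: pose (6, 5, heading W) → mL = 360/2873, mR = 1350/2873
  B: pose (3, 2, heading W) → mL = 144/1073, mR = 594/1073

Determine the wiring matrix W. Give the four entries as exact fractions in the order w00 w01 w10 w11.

obs A: pose=(6,5,W) → sL=90/169, sR=90/221, mL=360/2873, mR=1350/2873
obs B: pose=(3,2,W) → sL=18/29, sR=18/37, mL=144/1073, mR=594/1073
sensor matrix S = [[90/169, 90/221], [18/29, 18/37]]; det S = 19440/3082729
solve [mL_A; mL_B] = S·[w00; w01] and [mR_A; mR_B] = S·[w10; w11]:
  w00 = 1, w01 = -1, w10 = 1/2, w11 = 1/2

1 -1 1/2 1/2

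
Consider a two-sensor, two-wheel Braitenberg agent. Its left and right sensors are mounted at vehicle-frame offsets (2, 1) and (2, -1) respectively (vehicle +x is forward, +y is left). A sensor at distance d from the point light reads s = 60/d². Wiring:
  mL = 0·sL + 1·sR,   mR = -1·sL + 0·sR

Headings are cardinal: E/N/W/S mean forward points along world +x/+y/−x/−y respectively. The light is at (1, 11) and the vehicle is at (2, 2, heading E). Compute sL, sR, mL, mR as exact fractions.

60/73 60/109 60/109 -60/73

left sensor world pos  = (4, 3); dL² = 73
right sensor world pos = (4, 1); dR² = 109
sL = 60/73 = 60/73
sR = 60/109 = 60/109
mL = 0·sL + 1·sR = 60/109
mR = -1·sL + 0·sR = -60/73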